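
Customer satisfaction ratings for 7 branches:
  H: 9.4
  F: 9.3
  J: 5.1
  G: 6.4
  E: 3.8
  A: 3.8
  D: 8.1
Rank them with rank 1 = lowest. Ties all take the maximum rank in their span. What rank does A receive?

2

Sorted (ascending): 3.8, 3.8, 5.1, 6.4, 8.1, 9.3, 9.4
The 2 values of 3.8 occupy positions 1–2 → each gets rank 2.
A has value 3.8 → rank 2.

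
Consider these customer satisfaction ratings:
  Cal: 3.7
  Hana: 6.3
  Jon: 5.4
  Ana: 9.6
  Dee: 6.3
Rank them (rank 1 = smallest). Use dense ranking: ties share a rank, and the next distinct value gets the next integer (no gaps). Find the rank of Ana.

Sorted (ascending): 3.7, 5.4, 6.3, 6.3, 9.6
The 2 values of 6.3 share dense rank 3.
Remaining distinct values take the next consecutive integers.
Ana has value 9.6 → rank 4.

4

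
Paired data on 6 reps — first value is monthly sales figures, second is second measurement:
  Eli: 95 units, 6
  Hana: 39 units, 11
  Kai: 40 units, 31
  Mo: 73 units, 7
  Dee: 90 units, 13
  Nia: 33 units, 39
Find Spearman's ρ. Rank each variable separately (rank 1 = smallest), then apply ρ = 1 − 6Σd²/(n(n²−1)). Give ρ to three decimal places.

-0.714

Ranks of variable 1: 6, 2, 3, 4, 5, 1
Ranks of variable 2: 1, 3, 5, 2, 4, 6
d = r₁ − r₂: 5, -1, -2, 2, 1, -5
d²: 25, 1, 4, 4, 1, 25; Σd² = 60
ρ = 1 − 6·60/(6·35) = 1 − 360/210 = -0.714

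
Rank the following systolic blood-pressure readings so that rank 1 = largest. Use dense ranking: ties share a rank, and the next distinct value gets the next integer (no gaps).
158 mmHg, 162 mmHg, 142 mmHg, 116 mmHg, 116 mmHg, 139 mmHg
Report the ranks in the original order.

Sorted (descending): 162, 158, 142, 139, 116, 116
The 2 values of 116 share dense rank 5.
Remaining distinct values take the next consecutive integers.

2, 1, 3, 5, 5, 4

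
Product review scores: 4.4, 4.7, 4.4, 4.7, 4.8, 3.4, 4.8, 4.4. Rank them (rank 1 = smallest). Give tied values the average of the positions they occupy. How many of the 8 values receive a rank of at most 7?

Sorted (ascending): 3.4, 4.4, 4.4, 4.4, 4.7, 4.7, 4.8, 4.8
The 3 values of 4.4 occupy positions 2–4 → average rank 3.
The 2 values of 4.7 occupy positions 5–6 → average rank (5+6)/2 = 5.5.
The 2 values of 4.8 occupy positions 7–8 → average rank (7+8)/2 = 7.5.
Ranks ≤ 7: {1, 3, 3, 3, 5.5, 5.5} → 6 values.

6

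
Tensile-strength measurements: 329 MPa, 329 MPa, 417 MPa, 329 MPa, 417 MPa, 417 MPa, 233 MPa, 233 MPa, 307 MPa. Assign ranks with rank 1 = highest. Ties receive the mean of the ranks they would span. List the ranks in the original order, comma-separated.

Sorted (descending): 417, 417, 417, 329, 329, 329, 307, 233, 233
The 3 values of 417 occupy positions 1–3 → average rank 2.
The 3 values of 329 occupy positions 4–6 → average rank 5.
The 2 values of 233 occupy positions 8–9 → average rank (8+9)/2 = 8.5.

5, 5, 2, 5, 2, 2, 8.5, 8.5, 7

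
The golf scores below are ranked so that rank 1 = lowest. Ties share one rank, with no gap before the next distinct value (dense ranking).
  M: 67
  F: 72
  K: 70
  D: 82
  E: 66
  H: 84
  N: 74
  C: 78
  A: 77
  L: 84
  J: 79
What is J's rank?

8

Sorted (ascending): 66, 67, 70, 72, 74, 77, 78, 79, 82, 84, 84
The 2 values of 84 share dense rank 10.
Remaining distinct values take the next consecutive integers.
J has value 79 → rank 8.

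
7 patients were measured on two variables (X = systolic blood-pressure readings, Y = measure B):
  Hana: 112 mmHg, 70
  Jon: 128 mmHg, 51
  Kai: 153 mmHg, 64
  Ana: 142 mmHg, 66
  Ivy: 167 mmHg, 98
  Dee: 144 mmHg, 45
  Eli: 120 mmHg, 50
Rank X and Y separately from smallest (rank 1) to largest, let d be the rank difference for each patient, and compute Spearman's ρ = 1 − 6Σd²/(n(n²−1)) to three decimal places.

0.179

Ranks of variable 1: 1, 3, 6, 4, 7, 5, 2
Ranks of variable 2: 6, 3, 4, 5, 7, 1, 2
d = r₁ − r₂: -5, 0, 2, -1, 0, 4, 0
d²: 25, 0, 4, 1, 0, 16, 0; Σd² = 46
ρ = 1 − 6·46/(7·48) = 1 − 276/336 = 0.179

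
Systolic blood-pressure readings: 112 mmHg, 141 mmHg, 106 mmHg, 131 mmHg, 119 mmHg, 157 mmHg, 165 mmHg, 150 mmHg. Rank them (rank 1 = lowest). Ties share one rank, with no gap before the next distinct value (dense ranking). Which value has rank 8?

165

Sorted (ascending): 106, 112, 119, 131, 141, 150, 157, 165
No ties — each value takes its position as its rank.
Rank 8 → value 165.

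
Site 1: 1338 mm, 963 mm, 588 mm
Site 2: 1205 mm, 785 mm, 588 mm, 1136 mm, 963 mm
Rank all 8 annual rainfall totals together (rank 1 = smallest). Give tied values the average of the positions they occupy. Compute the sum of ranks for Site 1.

Sorted (ascending): 588, 588, 785, 963, 963, 1136, 1205, 1338
The 2 values of 588 occupy positions 1–2 → average rank (1+2)/2 = 1.5.
The 2 values of 963 occupy positions 4–5 → average rank (4+5)/2 = 4.5.
Site 1 values → pooled ranks: 1338→8, 963→4.5, 588→1.5
Rank sum = 8 + 4.5 + 1.5 = 14

14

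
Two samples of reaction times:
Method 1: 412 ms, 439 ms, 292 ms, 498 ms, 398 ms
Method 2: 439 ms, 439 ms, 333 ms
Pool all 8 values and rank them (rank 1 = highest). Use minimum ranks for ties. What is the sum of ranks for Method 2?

Sorted (descending): 498, 439, 439, 439, 412, 398, 333, 292
The 3 values of 439 occupy positions 2–4 → each gets rank 2.
Method 2 values → pooled ranks: 439→2, 439→2, 333→7
Rank sum = 2 + 2 + 7 = 11

11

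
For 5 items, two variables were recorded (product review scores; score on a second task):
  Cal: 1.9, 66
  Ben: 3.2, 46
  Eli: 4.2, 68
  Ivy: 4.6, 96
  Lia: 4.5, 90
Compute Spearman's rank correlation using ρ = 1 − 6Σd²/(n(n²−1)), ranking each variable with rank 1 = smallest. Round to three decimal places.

Ranks of variable 1: 1, 2, 3, 5, 4
Ranks of variable 2: 2, 1, 3, 5, 4
d = r₁ − r₂: -1, 1, 0, 0, 0
d²: 1, 1, 0, 0, 0; Σd² = 2
ρ = 1 − 6·2/(5·24) = 1 − 12/120 = 0.900

0.900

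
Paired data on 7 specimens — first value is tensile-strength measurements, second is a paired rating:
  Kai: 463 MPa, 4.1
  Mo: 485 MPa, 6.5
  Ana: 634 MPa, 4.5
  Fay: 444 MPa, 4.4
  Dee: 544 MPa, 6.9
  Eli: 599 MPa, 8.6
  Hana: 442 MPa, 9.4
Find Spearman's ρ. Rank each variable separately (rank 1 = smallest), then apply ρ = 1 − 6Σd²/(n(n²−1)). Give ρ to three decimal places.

0.000

Ranks of variable 1: 3, 4, 7, 2, 5, 6, 1
Ranks of variable 2: 1, 4, 3, 2, 5, 6, 7
d = r₁ − r₂: 2, 0, 4, 0, 0, 0, -6
d²: 4, 0, 16, 0, 0, 0, 36; Σd² = 56
ρ = 1 − 6·56/(7·48) = 1 − 336/336 = 0.000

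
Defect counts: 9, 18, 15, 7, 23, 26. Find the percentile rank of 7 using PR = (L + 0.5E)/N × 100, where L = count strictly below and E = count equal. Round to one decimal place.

N = 6.
Strictly below 7: 0. Equal to 7: 1.
PR = (0 + 0.5·1)/6 × 100 = 8.3

8.3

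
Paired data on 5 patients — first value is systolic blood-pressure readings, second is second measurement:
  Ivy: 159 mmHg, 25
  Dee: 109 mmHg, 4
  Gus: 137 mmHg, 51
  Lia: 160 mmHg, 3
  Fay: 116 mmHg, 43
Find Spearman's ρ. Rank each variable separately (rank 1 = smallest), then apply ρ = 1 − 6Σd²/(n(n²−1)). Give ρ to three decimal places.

Ranks of variable 1: 4, 1, 3, 5, 2
Ranks of variable 2: 3, 2, 5, 1, 4
d = r₁ − r₂: 1, -1, -2, 4, -2
d²: 1, 1, 4, 16, 4; Σd² = 26
ρ = 1 − 6·26/(5·24) = 1 − 156/120 = -0.300

-0.300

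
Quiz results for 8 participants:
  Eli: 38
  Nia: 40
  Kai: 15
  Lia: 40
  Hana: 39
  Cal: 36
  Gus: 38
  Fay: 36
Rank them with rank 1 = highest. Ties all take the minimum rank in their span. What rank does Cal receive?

Sorted (descending): 40, 40, 39, 38, 38, 36, 36, 15
The 2 values of 40 occupy positions 1–2 → each gets rank 1.
The 2 values of 38 occupy positions 4–5 → each gets rank 4.
The 2 values of 36 occupy positions 6–7 → each gets rank 6.
Cal has value 36 → rank 6.

6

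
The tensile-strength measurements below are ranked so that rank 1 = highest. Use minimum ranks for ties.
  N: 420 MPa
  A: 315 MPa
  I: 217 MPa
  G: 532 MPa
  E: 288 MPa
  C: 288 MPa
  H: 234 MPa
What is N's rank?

2

Sorted (descending): 532, 420, 315, 288, 288, 234, 217
The 2 values of 288 occupy positions 4–5 → each gets rank 4.
N has value 420 MPa → rank 2.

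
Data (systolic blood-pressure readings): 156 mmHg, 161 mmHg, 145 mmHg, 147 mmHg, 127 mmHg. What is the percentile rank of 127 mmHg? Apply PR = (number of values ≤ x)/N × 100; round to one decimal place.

N = 5.
Strictly below 127: 0. Equal to 127: 1.
PR = 1/5 × 100 = 20.0

20.0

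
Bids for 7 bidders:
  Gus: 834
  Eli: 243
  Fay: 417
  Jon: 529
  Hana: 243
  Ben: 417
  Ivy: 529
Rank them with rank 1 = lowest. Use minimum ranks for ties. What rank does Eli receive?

1

Sorted (ascending): 243, 243, 417, 417, 529, 529, 834
The 2 values of 243 occupy positions 1–2 → each gets rank 1.
The 2 values of 417 occupy positions 3–4 → each gets rank 3.
The 2 values of 529 occupy positions 5–6 → each gets rank 5.
Eli has value 243 → rank 1.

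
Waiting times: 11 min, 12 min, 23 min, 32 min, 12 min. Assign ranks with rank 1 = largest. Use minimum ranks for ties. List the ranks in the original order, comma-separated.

Sorted (descending): 32, 23, 12, 12, 11
The 2 values of 12 occupy positions 3–4 → each gets rank 3.

5, 3, 2, 1, 3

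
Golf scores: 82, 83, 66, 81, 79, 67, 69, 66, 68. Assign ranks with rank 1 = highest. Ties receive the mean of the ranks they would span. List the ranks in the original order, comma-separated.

2, 1, 8.5, 3, 4, 7, 5, 8.5, 6

Sorted (descending): 83, 82, 81, 79, 69, 68, 67, 66, 66
The 2 values of 66 occupy positions 8–9 → average rank (8+9)/2 = 8.5.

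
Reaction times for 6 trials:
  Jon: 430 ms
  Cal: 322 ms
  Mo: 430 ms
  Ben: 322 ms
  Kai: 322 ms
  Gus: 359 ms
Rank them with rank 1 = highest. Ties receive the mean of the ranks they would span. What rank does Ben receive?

5

Sorted (descending): 430, 430, 359, 322, 322, 322
The 2 values of 430 occupy positions 1–2 → average rank (1+2)/2 = 1.5.
The 3 values of 322 occupy positions 4–6 → average rank 5.
Ben has value 322 ms → rank 5.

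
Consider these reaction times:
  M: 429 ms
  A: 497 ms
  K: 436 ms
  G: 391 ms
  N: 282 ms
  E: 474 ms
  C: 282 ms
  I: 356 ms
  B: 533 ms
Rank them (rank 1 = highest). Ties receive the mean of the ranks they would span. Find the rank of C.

8.5

Sorted (descending): 533, 497, 474, 436, 429, 391, 356, 282, 282
The 2 values of 282 occupy positions 8–9 → average rank (8+9)/2 = 8.5.
C has value 282 ms → rank 8.5.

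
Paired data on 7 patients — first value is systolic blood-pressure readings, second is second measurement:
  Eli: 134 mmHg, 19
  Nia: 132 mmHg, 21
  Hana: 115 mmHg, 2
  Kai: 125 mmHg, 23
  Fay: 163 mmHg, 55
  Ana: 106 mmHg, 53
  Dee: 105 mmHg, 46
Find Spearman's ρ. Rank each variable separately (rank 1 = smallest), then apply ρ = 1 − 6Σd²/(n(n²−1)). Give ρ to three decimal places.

0.000

Ranks of variable 1: 6, 5, 3, 4, 7, 2, 1
Ranks of variable 2: 2, 3, 1, 4, 7, 6, 5
d = r₁ − r₂: 4, 2, 2, 0, 0, -4, -4
d²: 16, 4, 4, 0, 0, 16, 16; Σd² = 56
ρ = 1 − 6·56/(7·48) = 1 − 336/336 = 0.000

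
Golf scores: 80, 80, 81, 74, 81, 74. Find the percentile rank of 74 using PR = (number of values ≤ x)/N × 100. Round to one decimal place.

N = 6.
Strictly below 74: 0. Equal to 74: 2.
PR = 2/6 × 100 = 33.3

33.3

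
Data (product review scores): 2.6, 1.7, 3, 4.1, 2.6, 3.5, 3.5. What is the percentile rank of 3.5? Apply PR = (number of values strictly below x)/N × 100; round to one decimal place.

57.1

N = 7.
Strictly below 3.5: 4. Equal to 3.5: 2.
PR = 4/7 × 100 = 57.1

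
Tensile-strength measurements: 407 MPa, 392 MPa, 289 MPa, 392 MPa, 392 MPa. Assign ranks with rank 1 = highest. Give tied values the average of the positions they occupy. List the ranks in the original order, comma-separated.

1, 3, 5, 3, 3

Sorted (descending): 407, 392, 392, 392, 289
The 3 values of 392 occupy positions 2–4 → average rank 3.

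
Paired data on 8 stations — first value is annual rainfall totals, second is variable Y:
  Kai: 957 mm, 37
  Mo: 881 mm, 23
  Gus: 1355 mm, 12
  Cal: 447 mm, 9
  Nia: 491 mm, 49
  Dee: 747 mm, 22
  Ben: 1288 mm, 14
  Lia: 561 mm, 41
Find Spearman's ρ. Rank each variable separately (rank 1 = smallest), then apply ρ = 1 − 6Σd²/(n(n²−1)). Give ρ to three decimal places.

-0.238

Ranks of variable 1: 6, 5, 8, 1, 2, 4, 7, 3
Ranks of variable 2: 6, 5, 2, 1, 8, 4, 3, 7
d = r₁ − r₂: 0, 0, 6, 0, -6, 0, 4, -4
d²: 0, 0, 36, 0, 36, 0, 16, 16; Σd² = 104
ρ = 1 − 6·104/(8·63) = 1 − 624/504 = -0.238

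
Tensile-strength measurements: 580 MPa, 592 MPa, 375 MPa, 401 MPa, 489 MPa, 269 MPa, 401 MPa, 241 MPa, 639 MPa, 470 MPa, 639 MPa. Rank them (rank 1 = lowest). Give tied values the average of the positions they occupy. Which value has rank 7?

Sorted (ascending): 241, 269, 375, 401, 401, 470, 489, 580, 592, 639, 639
The 2 values of 401 occupy positions 4–5 → average rank (4+5)/2 = 4.5.
The 2 values of 639 occupy positions 10–11 → average rank (10+11)/2 = 10.5.
Rank 7 → value 489.

489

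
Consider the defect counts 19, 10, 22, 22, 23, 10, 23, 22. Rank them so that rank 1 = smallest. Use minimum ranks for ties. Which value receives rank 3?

19

Sorted (ascending): 10, 10, 19, 22, 22, 22, 23, 23
The 2 values of 10 occupy positions 1–2 → each gets rank 1.
The 3 values of 22 occupy positions 4–6 → each gets rank 4.
The 2 values of 23 occupy positions 7–8 → each gets rank 7.
Rank 3 → value 19.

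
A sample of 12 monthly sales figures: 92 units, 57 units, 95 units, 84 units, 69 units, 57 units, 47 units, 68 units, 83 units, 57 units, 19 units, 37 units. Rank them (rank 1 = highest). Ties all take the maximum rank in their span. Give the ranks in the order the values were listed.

Sorted (descending): 95, 92, 84, 83, 69, 68, 57, 57, 57, 47, 37, 19
The 3 values of 57 occupy positions 7–9 → each gets rank 9.

2, 9, 1, 3, 5, 9, 10, 6, 4, 9, 12, 11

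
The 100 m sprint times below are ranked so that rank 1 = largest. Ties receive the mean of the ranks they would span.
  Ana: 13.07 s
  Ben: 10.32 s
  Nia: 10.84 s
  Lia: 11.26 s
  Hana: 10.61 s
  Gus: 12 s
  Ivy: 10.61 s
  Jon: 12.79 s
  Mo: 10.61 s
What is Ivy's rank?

7

Sorted (descending): 13.07, 12.79, 12, 11.26, 10.84, 10.61, 10.61, 10.61, 10.32
The 3 values of 10.61 occupy positions 6–8 → average rank 7.
Ivy has value 10.61 s → rank 7.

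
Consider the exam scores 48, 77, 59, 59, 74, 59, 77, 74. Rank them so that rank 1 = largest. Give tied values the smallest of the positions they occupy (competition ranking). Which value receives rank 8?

Sorted (descending): 77, 77, 74, 74, 59, 59, 59, 48
The 2 values of 77 occupy positions 1–2 → each gets rank 1.
The 2 values of 74 occupy positions 3–4 → each gets rank 3.
The 3 values of 59 occupy positions 5–7 → each gets rank 5.
Rank 8 → value 48.

48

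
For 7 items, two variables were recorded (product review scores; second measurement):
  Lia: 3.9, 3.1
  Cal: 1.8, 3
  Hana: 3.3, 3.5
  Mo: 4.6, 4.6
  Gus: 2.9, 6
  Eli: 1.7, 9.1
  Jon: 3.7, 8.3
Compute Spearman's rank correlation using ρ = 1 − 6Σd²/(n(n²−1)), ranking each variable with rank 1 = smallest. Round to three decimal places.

-0.214

Ranks of variable 1: 6, 2, 4, 7, 3, 1, 5
Ranks of variable 2: 2, 1, 3, 4, 5, 7, 6
d = r₁ − r₂: 4, 1, 1, 3, -2, -6, -1
d²: 16, 1, 1, 9, 4, 36, 1; Σd² = 68
ρ = 1 − 6·68/(7·48) = 1 − 408/336 = -0.214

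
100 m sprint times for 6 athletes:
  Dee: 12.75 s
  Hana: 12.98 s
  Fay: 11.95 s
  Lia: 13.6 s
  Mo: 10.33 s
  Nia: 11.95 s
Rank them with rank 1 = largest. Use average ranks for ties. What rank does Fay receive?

4.5

Sorted (descending): 13.6, 12.98, 12.75, 11.95, 11.95, 10.33
The 2 values of 11.95 occupy positions 4–5 → average rank (4+5)/2 = 4.5.
Fay has value 11.95 s → rank 4.5.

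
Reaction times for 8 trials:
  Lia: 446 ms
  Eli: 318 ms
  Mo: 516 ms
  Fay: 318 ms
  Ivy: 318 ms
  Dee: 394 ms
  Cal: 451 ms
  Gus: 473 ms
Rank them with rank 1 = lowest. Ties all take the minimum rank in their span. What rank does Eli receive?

1

Sorted (ascending): 318, 318, 318, 394, 446, 451, 473, 516
The 3 values of 318 occupy positions 1–3 → each gets rank 1.
Eli has value 318 ms → rank 1.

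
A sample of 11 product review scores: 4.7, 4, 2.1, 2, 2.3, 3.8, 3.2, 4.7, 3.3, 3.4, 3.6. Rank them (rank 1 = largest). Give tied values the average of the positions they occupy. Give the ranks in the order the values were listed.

Sorted (descending): 4.7, 4.7, 4, 3.8, 3.6, 3.4, 3.3, 3.2, 2.3, 2.1, 2
The 2 values of 4.7 occupy positions 1–2 → average rank (1+2)/2 = 1.5.

1.5, 3, 10, 11, 9, 4, 8, 1.5, 7, 6, 5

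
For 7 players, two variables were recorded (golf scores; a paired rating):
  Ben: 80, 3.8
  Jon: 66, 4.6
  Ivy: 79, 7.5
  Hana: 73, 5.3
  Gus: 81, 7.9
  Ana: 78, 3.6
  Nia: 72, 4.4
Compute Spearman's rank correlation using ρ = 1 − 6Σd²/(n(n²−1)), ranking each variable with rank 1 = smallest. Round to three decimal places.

Ranks of variable 1: 6, 1, 5, 3, 7, 4, 2
Ranks of variable 2: 2, 4, 6, 5, 7, 1, 3
d = r₁ − r₂: 4, -3, -1, -2, 0, 3, -1
d²: 16, 9, 1, 4, 0, 9, 1; Σd² = 40
ρ = 1 − 6·40/(7·48) = 1 − 240/336 = 0.286

0.286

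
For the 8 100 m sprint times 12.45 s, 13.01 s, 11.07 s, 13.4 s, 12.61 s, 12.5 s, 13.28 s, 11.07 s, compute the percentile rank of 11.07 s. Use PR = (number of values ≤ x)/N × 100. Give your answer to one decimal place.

25.0

N = 8.
Strictly below 11.07: 0. Equal to 11.07: 2.
PR = 2/8 × 100 = 25.0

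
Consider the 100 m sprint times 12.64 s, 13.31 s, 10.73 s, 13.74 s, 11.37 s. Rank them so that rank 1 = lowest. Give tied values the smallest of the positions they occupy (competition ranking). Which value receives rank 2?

11.37

Sorted (ascending): 10.73, 11.37, 12.64, 13.31, 13.74
No ties — each value takes its position as its rank.
Rank 2 → value 11.37.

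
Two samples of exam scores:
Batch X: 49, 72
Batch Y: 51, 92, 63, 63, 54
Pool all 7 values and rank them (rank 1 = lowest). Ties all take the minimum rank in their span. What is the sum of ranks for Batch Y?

20

Sorted (ascending): 49, 51, 54, 63, 63, 72, 92
The 2 values of 63 occupy positions 4–5 → each gets rank 4.
Batch Y values → pooled ranks: 51→2, 92→7, 63→4, 63→4, 54→3
Rank sum = 2 + 7 + 4 + 4 + 3 = 20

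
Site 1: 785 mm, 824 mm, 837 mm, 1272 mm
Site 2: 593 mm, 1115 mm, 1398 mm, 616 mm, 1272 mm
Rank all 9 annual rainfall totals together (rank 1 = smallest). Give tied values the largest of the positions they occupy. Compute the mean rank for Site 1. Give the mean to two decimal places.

5.00

Sorted (ascending): 593, 616, 785, 824, 837, 1115, 1272, 1272, 1398
The 2 values of 1272 occupy positions 7–8 → each gets rank 8.
Site 1 values → pooled ranks: 785→3, 824→4, 837→5, 1272→8
Mean rank = (3 + 4 + 5 + 8) / 4 = 5.00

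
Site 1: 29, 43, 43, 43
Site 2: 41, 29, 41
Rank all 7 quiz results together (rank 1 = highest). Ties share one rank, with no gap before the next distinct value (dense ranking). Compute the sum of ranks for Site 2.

7

Sorted (descending): 43, 43, 43, 41, 41, 29, 29
The 3 values of 43 share dense rank 1.
The 2 values of 41 share dense rank 2.
The 2 values of 29 share dense rank 3.
Site 2 values → pooled ranks: 41→2, 29→3, 41→2
Rank sum = 2 + 3 + 2 = 7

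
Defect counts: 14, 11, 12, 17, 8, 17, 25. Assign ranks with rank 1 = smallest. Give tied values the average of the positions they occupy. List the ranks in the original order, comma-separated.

4, 2, 3, 5.5, 1, 5.5, 7

Sorted (ascending): 8, 11, 12, 14, 17, 17, 25
The 2 values of 17 occupy positions 5–6 → average rank (5+6)/2 = 5.5.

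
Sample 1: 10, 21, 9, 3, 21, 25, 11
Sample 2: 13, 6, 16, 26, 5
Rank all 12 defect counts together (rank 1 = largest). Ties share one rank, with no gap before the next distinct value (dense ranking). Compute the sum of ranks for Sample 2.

29

Sorted (descending): 26, 25, 21, 21, 16, 13, 11, 10, 9, 6, 5, 3
The 2 values of 21 share dense rank 3.
Remaining distinct values take the next consecutive integers.
Sample 2 values → pooled ranks: 13→5, 6→9, 16→4, 26→1, 5→10
Rank sum = 5 + 9 + 4 + 1 + 10 = 29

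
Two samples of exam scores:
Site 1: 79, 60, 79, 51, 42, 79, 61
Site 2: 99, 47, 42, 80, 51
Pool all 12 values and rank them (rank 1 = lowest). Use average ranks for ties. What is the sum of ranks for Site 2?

Sorted (ascending): 42, 42, 47, 51, 51, 60, 61, 79, 79, 79, 80, 99
The 2 values of 42 occupy positions 1–2 → average rank (1+2)/2 = 1.5.
The 2 values of 51 occupy positions 4–5 → average rank (4+5)/2 = 4.5.
The 3 values of 79 occupy positions 8–10 → average rank 9.
Site 2 values → pooled ranks: 99→12, 47→3, 42→1.5, 80→11, 51→4.5
Rank sum = 12 + 3 + 1.5 + 11 + 4.5 = 32

32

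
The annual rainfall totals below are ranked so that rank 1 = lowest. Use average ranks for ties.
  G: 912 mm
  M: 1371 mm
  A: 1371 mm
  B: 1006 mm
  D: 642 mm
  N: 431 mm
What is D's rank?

Sorted (ascending): 431, 642, 912, 1006, 1371, 1371
The 2 values of 1371 occupy positions 5–6 → average rank (5+6)/2 = 5.5.
D has value 642 mm → rank 2.

2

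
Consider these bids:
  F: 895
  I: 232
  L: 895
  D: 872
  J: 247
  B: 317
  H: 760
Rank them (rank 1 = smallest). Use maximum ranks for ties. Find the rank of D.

Sorted (ascending): 232, 247, 317, 760, 872, 895, 895
The 2 values of 895 occupy positions 6–7 → each gets rank 7.
D has value 872 → rank 5.

5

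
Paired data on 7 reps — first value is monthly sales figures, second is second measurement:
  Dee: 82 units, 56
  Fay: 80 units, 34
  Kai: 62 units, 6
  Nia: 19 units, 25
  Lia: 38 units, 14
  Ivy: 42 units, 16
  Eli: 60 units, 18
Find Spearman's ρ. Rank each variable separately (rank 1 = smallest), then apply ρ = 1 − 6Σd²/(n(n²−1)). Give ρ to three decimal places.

0.429

Ranks of variable 1: 7, 6, 5, 1, 2, 3, 4
Ranks of variable 2: 7, 6, 1, 5, 2, 3, 4
d = r₁ − r₂: 0, 0, 4, -4, 0, 0, 0
d²: 0, 0, 16, 16, 0, 0, 0; Σd² = 32
ρ = 1 − 6·32/(7·48) = 1 − 192/336 = 0.429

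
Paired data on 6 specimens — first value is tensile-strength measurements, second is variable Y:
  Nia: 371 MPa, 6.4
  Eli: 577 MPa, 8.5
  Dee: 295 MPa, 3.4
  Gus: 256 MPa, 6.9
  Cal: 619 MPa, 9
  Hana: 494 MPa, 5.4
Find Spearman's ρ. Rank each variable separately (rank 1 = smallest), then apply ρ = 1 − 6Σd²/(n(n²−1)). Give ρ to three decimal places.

Ranks of variable 1: 3, 5, 2, 1, 6, 4
Ranks of variable 2: 3, 5, 1, 4, 6, 2
d = r₁ − r₂: 0, 0, 1, -3, 0, 2
d²: 0, 0, 1, 9, 0, 4; Σd² = 14
ρ = 1 − 6·14/(6·35) = 1 − 84/210 = 0.600

0.600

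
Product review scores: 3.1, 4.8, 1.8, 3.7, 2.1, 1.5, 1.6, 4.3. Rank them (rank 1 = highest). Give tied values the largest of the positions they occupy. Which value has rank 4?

Sorted (descending): 4.8, 4.3, 3.7, 3.1, 2.1, 1.8, 1.6, 1.5
No ties — each value takes its position as its rank.
Rank 4 → value 3.1.

3.1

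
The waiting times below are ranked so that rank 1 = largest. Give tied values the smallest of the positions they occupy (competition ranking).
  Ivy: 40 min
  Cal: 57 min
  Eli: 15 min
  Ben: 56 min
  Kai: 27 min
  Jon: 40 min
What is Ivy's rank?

3

Sorted (descending): 57, 56, 40, 40, 27, 15
The 2 values of 40 occupy positions 3–4 → each gets rank 3.
Ivy has value 40 min → rank 3.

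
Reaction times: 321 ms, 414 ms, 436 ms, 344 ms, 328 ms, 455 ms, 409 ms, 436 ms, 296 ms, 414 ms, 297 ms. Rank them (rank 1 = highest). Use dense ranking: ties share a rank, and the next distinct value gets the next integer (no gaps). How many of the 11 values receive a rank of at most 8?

Sorted (descending): 455, 436, 436, 414, 414, 409, 344, 328, 321, 297, 296
The 2 values of 436 share dense rank 2.
The 2 values of 414 share dense rank 3.
Remaining distinct values take the next consecutive integers.
Ranks ≤ 8: {1, 2, 2, 3, 3, 4, 5, 6, 7, 8} → 10 values.

10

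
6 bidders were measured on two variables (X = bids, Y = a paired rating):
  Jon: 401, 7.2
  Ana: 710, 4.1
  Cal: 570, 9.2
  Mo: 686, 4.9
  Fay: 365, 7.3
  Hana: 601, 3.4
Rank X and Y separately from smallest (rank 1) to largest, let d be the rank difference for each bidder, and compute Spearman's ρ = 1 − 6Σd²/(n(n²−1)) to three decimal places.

-0.657

Ranks of variable 1: 2, 6, 3, 5, 1, 4
Ranks of variable 2: 4, 2, 6, 3, 5, 1
d = r₁ − r₂: -2, 4, -3, 2, -4, 3
d²: 4, 16, 9, 4, 16, 9; Σd² = 58
ρ = 1 − 6·58/(6·35) = 1 − 348/210 = -0.657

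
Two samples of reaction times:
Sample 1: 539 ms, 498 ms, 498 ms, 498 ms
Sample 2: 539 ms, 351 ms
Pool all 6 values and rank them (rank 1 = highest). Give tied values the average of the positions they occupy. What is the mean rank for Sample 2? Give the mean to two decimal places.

3.75

Sorted (descending): 539, 539, 498, 498, 498, 351
The 2 values of 539 occupy positions 1–2 → average rank (1+2)/2 = 1.5.
The 3 values of 498 occupy positions 3–5 → average rank 4.
Sample 2 values → pooled ranks: 539→1.5, 351→6
Mean rank = (1.5 + 6) / 2 = 3.75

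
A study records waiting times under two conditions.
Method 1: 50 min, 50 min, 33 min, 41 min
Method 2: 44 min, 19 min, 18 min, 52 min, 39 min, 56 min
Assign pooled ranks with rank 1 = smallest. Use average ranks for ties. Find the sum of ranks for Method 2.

32

Sorted (ascending): 18, 19, 33, 39, 41, 44, 50, 50, 52, 56
The 2 values of 50 occupy positions 7–8 → average rank (7+8)/2 = 7.5.
Method 2 values → pooled ranks: 44→6, 19→2, 18→1, 52→9, 39→4, 56→10
Rank sum = 6 + 2 + 1 + 9 + 4 + 10 = 32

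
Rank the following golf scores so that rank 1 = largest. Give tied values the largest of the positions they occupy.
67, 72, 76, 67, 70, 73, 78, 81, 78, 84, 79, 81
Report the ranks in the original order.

Sorted (descending): 84, 81, 81, 79, 78, 78, 76, 73, 72, 70, 67, 67
The 2 values of 81 occupy positions 2–3 → each gets rank 3.
The 2 values of 78 occupy positions 5–6 → each gets rank 6.
The 2 values of 67 occupy positions 11–12 → each gets rank 12.

12, 9, 7, 12, 10, 8, 6, 3, 6, 1, 4, 3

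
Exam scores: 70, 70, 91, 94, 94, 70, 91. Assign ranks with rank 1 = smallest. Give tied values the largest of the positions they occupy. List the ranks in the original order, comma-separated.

Sorted (ascending): 70, 70, 70, 91, 91, 94, 94
The 3 values of 70 occupy positions 1–3 → each gets rank 3.
The 2 values of 91 occupy positions 4–5 → each gets rank 5.
The 2 values of 94 occupy positions 6–7 → each gets rank 7.

3, 3, 5, 7, 7, 3, 5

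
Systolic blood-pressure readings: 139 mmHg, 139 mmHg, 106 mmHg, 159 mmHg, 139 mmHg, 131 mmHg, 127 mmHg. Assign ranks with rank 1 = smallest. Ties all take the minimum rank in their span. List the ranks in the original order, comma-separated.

4, 4, 1, 7, 4, 3, 2

Sorted (ascending): 106, 127, 131, 139, 139, 139, 159
The 3 values of 139 occupy positions 4–6 → each gets rank 4.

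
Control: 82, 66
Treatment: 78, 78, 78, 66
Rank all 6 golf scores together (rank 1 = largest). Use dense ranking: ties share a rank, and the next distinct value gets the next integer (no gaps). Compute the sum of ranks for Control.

4

Sorted (descending): 82, 78, 78, 78, 66, 66
The 3 values of 78 share dense rank 2.
The 2 values of 66 share dense rank 3.
Remaining distinct values take the next consecutive integers.
Control values → pooled ranks: 82→1, 66→3
Rank sum = 1 + 3 = 4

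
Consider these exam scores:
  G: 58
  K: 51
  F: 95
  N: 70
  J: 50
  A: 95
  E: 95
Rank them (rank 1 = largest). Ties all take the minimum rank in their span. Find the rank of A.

1

Sorted (descending): 95, 95, 95, 70, 58, 51, 50
The 3 values of 95 occupy positions 1–3 → each gets rank 1.
A has value 95 → rank 1.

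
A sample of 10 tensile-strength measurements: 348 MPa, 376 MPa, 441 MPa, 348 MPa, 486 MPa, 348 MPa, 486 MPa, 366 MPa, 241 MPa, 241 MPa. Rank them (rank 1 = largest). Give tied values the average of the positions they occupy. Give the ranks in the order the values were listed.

7, 4, 3, 7, 1.5, 7, 1.5, 5, 9.5, 9.5

Sorted (descending): 486, 486, 441, 376, 366, 348, 348, 348, 241, 241
The 2 values of 486 occupy positions 1–2 → average rank (1+2)/2 = 1.5.
The 3 values of 348 occupy positions 6–8 → average rank 7.
The 2 values of 241 occupy positions 9–10 → average rank (9+10)/2 = 9.5.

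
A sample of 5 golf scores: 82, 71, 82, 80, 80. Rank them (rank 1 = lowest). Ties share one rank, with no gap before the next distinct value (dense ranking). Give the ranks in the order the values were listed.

3, 1, 3, 2, 2

Sorted (ascending): 71, 80, 80, 82, 82
The 2 values of 80 share dense rank 2.
The 2 values of 82 share dense rank 3.
Remaining distinct values take the next consecutive integers.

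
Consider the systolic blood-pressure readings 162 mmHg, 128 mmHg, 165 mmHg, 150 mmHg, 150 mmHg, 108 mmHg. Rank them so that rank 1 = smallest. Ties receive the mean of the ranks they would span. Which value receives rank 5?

Sorted (ascending): 108, 128, 150, 150, 162, 165
The 2 values of 150 occupy positions 3–4 → average rank (3+4)/2 = 3.5.
Rank 5 → value 162.

162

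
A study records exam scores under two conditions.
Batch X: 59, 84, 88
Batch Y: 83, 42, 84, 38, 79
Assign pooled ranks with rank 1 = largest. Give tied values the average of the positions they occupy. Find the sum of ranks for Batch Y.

Sorted (descending): 88, 84, 84, 83, 79, 59, 42, 38
The 2 values of 84 occupy positions 2–3 → average rank (2+3)/2 = 2.5.
Batch Y values → pooled ranks: 83→4, 42→7, 84→2.5, 38→8, 79→5
Rank sum = 4 + 7 + 2.5 + 8 + 5 = 26.5

26.5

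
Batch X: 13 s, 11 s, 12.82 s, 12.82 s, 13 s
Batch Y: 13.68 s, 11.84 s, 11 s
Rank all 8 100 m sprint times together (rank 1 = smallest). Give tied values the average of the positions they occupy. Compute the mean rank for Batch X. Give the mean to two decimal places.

4.70

Sorted (ascending): 11, 11, 11.84, 12.82, 12.82, 13, 13, 13.68
The 2 values of 11 occupy positions 1–2 → average rank (1+2)/2 = 1.5.
The 2 values of 12.82 occupy positions 4–5 → average rank (4+5)/2 = 4.5.
The 2 values of 13 occupy positions 6–7 → average rank (6+7)/2 = 6.5.
Batch X values → pooled ranks: 13→6.5, 11→1.5, 12.82→4.5, 12.82→4.5, 13→6.5
Mean rank = (6.5 + 1.5 + 4.5 + 4.5 + 6.5) / 5 = 4.70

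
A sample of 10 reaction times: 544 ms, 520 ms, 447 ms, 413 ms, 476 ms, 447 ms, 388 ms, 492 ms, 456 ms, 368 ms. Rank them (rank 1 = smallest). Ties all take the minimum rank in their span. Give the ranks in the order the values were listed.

Sorted (ascending): 368, 388, 413, 447, 447, 456, 476, 492, 520, 544
The 2 values of 447 occupy positions 4–5 → each gets rank 4.

10, 9, 4, 3, 7, 4, 2, 8, 6, 1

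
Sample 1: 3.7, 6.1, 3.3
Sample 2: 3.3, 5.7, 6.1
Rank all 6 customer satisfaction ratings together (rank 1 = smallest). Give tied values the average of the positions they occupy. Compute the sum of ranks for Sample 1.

10

Sorted (ascending): 3.3, 3.3, 3.7, 5.7, 6.1, 6.1
The 2 values of 3.3 occupy positions 1–2 → average rank (1+2)/2 = 1.5.
The 2 values of 6.1 occupy positions 5–6 → average rank (5+6)/2 = 5.5.
Sample 1 values → pooled ranks: 3.7→3, 6.1→5.5, 3.3→1.5
Rank sum = 3 + 5.5 + 1.5 = 10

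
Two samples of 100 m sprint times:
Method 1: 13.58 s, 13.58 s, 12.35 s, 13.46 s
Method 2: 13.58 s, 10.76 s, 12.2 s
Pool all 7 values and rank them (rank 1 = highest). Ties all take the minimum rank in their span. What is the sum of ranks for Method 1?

11

Sorted (descending): 13.58, 13.58, 13.58, 13.46, 12.35, 12.2, 10.76
The 3 values of 13.58 occupy positions 1–3 → each gets rank 1.
Method 1 values → pooled ranks: 13.58→1, 13.58→1, 12.35→5, 13.46→4
Rank sum = 1 + 1 + 5 + 4 = 11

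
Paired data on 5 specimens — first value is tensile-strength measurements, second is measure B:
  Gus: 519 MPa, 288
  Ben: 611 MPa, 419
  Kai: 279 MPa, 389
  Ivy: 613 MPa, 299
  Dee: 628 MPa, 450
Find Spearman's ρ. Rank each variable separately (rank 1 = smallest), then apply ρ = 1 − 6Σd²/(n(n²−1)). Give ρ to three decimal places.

0.500

Ranks of variable 1: 2, 3, 1, 4, 5
Ranks of variable 2: 1, 4, 3, 2, 5
d = r₁ − r₂: 1, -1, -2, 2, 0
d²: 1, 1, 4, 4, 0; Σd² = 10
ρ = 1 − 6·10/(5·24) = 1 − 60/120 = 0.500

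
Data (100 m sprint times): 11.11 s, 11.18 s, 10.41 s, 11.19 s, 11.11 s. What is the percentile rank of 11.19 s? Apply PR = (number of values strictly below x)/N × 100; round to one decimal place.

N = 5.
Strictly below 11.19: 4. Equal to 11.19: 1.
PR = 4/5 × 100 = 80.0

80.0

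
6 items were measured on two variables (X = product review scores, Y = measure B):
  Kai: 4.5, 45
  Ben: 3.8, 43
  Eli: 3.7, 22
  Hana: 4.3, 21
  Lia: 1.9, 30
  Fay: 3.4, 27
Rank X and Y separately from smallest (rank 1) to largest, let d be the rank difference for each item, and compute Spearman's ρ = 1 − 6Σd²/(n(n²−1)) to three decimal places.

Ranks of variable 1: 6, 4, 3, 5, 1, 2
Ranks of variable 2: 6, 5, 2, 1, 4, 3
d = r₁ − r₂: 0, -1, 1, 4, -3, -1
d²: 0, 1, 1, 16, 9, 1; Σd² = 28
ρ = 1 − 6·28/(6·35) = 1 − 168/210 = 0.200

0.200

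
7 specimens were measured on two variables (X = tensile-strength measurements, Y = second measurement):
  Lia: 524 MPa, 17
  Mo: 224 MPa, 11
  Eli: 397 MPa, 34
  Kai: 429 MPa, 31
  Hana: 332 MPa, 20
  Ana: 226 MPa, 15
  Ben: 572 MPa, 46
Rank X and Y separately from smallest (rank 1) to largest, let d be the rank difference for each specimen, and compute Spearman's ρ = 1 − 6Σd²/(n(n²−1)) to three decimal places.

0.750

Ranks of variable 1: 6, 1, 4, 5, 3, 2, 7
Ranks of variable 2: 3, 1, 6, 5, 4, 2, 7
d = r₁ − r₂: 3, 0, -2, 0, -1, 0, 0
d²: 9, 0, 4, 0, 1, 0, 0; Σd² = 14
ρ = 1 − 6·14/(7·48) = 1 − 84/336 = 0.750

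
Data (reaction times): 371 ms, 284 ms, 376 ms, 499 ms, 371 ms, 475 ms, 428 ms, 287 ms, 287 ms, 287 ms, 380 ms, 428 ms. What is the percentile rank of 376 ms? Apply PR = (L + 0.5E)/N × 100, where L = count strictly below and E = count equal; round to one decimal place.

54.2

N = 12.
Strictly below 376: 6. Equal to 376: 1.
PR = (6 + 0.5·1)/12 × 100 = 54.2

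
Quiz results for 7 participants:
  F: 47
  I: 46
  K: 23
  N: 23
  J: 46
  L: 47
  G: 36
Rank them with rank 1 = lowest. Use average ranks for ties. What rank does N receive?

Sorted (ascending): 23, 23, 36, 46, 46, 47, 47
The 2 values of 23 occupy positions 1–2 → average rank (1+2)/2 = 1.5.
The 2 values of 46 occupy positions 4–5 → average rank (4+5)/2 = 4.5.
The 2 values of 47 occupy positions 6–7 → average rank (6+7)/2 = 6.5.
N has value 23 → rank 1.5.

1.5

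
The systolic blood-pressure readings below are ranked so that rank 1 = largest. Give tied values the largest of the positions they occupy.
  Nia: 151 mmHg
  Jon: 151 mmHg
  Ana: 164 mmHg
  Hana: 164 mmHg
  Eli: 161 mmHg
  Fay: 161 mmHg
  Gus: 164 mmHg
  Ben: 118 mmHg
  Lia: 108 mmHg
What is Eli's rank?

5

Sorted (descending): 164, 164, 164, 161, 161, 151, 151, 118, 108
The 3 values of 164 occupy positions 1–3 → each gets rank 3.
The 2 values of 161 occupy positions 4–5 → each gets rank 5.
The 2 values of 151 occupy positions 6–7 → each gets rank 7.
Eli has value 161 mmHg → rank 5.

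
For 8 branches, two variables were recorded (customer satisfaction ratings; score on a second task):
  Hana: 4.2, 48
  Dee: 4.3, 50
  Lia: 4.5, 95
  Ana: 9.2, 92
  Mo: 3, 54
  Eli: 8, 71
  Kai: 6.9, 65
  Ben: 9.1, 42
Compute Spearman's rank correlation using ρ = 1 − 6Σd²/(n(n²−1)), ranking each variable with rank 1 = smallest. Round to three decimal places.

0.262

Ranks of variable 1: 2, 3, 4, 8, 1, 6, 5, 7
Ranks of variable 2: 2, 3, 8, 7, 4, 6, 5, 1
d = r₁ − r₂: 0, 0, -4, 1, -3, 0, 0, 6
d²: 0, 0, 16, 1, 9, 0, 0, 36; Σd² = 62
ρ = 1 − 6·62/(8·63) = 1 − 372/504 = 0.262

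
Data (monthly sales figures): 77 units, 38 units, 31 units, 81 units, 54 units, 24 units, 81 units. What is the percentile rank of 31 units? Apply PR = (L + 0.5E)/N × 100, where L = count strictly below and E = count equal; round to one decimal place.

N = 7.
Strictly below 31: 1. Equal to 31: 1.
PR = (1 + 0.5·1)/7 × 100 = 21.4

21.4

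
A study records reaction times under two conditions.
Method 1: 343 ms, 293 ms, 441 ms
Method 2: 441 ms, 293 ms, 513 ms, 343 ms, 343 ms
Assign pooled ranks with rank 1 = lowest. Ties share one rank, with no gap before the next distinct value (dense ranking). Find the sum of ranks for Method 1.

Sorted (ascending): 293, 293, 343, 343, 343, 441, 441, 513
The 2 values of 293 share dense rank 1.
The 3 values of 343 share dense rank 2.
The 2 values of 441 share dense rank 3.
Remaining distinct values take the next consecutive integers.
Method 1 values → pooled ranks: 343→2, 293→1, 441→3
Rank sum = 2 + 1 + 3 = 6

6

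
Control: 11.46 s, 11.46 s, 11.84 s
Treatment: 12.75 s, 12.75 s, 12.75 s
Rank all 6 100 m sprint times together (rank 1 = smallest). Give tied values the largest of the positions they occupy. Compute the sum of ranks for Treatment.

Sorted (ascending): 11.46, 11.46, 11.84, 12.75, 12.75, 12.75
The 2 values of 11.46 occupy positions 1–2 → each gets rank 2.
The 3 values of 12.75 occupy positions 4–6 → each gets rank 6.
Treatment values → pooled ranks: 12.75→6, 12.75→6, 12.75→6
Rank sum = 6 + 6 + 6 = 18

18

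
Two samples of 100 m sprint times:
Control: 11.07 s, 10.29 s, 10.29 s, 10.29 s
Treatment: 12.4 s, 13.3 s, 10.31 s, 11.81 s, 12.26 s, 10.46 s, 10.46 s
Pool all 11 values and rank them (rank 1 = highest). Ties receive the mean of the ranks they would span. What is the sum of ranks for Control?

Sorted (descending): 13.3, 12.4, 12.26, 11.81, 11.07, 10.46, 10.46, 10.31, 10.29, 10.29, 10.29
The 2 values of 10.46 occupy positions 6–7 → average rank (6+7)/2 = 6.5.
The 3 values of 10.29 occupy positions 9–11 → average rank 10.
Control values → pooled ranks: 11.07→5, 10.29→10, 10.29→10, 10.29→10
Rank sum = 5 + 10 + 10 + 10 = 35

35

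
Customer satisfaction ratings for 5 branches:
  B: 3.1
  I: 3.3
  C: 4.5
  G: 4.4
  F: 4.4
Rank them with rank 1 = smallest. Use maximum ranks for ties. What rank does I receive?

2

Sorted (ascending): 3.1, 3.3, 4.4, 4.4, 4.5
The 2 values of 4.4 occupy positions 3–4 → each gets rank 4.
I has value 3.3 → rank 2.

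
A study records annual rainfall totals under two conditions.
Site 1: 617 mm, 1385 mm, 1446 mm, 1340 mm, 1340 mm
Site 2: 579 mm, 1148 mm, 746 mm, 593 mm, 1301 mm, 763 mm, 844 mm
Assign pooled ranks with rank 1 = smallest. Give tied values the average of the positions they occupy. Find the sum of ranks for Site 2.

Sorted (ascending): 579, 593, 617, 746, 763, 844, 1148, 1301, 1340, 1340, 1385, 1446
The 2 values of 1340 occupy positions 9–10 → average rank (9+10)/2 = 9.5.
Site 2 values → pooled ranks: 579→1, 1148→7, 746→4, 593→2, 1301→8, 763→5, 844→6
Rank sum = 1 + 7 + 4 + 2 + 8 + 5 + 6 = 33

33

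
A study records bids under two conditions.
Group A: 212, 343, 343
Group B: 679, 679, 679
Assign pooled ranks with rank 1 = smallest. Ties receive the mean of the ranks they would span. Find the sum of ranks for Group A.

6

Sorted (ascending): 212, 343, 343, 679, 679, 679
The 2 values of 343 occupy positions 2–3 → average rank (2+3)/2 = 2.5.
The 3 values of 679 occupy positions 4–6 → average rank 5.
Group A values → pooled ranks: 212→1, 343→2.5, 343→2.5
Rank sum = 1 + 2.5 + 2.5 = 6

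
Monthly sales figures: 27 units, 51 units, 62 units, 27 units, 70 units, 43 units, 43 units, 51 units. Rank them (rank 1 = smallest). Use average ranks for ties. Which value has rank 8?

70

Sorted (ascending): 27, 27, 43, 43, 51, 51, 62, 70
The 2 values of 27 occupy positions 1–2 → average rank (1+2)/2 = 1.5.
The 2 values of 43 occupy positions 3–4 → average rank (3+4)/2 = 3.5.
The 2 values of 51 occupy positions 5–6 → average rank (5+6)/2 = 5.5.
Rank 8 → value 70.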